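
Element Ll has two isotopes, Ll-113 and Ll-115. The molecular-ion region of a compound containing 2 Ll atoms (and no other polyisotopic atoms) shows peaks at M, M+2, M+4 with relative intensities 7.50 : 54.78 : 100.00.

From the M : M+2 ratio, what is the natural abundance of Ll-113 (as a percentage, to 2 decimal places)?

21.50%

If p is the fraction of Ll that is Ll-113, then I(M+2)/I(M) = [C(2,1)·p^1·(1−p)] / p^2 = 2·(1−p)/p = 54.78/7.50 = 7.3040
(1−p)/p = 7.3040/2 = 3.6520  ⇒  p = 1/(1 + 3.6520) = 0.2150
Ll-113: 21.50%, Ll-115: 78.50%.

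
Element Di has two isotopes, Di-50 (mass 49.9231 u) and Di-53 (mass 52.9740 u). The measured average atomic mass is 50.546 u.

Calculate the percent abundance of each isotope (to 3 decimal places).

Writing the weighted mean with unknown fraction x of Di-50:
49.9231·x + 52.9740·(1 − x) = 50.546
(49.9231 − 52.9740)·x = 50.546 − 52.9740
x = -2.4280 / -3.0509 = 0.79583 → 79.583% Di-50, 20.417% Di-53.

Di-50: 79.583%, Di-53: 20.417%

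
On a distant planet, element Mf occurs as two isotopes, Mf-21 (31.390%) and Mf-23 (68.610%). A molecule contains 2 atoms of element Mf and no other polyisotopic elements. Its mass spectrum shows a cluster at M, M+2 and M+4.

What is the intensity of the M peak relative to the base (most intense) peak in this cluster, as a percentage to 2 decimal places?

20.93%

(0.31390 + 0.68610)^2 gives M 0.0985, M+2 0.4307, M+4 0.4707; the largest is M+4.
P(M+4) = C(2,2) × 0.31390^0 × 0.68610^2 = 1 × 1.0000 × 0.47073321 = 0.470733 (base)
P(M) = C(2,0) × 0.31390^2 × 0.68610^0 = 1 × 0.09853321 × 1.0000 = 0.098533
Relative intensity = 0.098533 / 0.470733 × 100 = 20.93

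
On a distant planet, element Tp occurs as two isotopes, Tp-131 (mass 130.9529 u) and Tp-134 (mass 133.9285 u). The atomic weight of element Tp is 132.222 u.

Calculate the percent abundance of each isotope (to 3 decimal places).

Tp-131: 57.350%, Tp-134: 42.650%

With x = fraction of Tp-131 (so Tp-134 is 1 − x):
130.9529·x + 133.9285·(1 − x) = 132.222
(130.9529 − 133.9285)·x = 132.222 − 133.9285
x = -1.7065 / -2.9756 = 0.57350 → 57.350% Tp-131, 42.650% Tp-134.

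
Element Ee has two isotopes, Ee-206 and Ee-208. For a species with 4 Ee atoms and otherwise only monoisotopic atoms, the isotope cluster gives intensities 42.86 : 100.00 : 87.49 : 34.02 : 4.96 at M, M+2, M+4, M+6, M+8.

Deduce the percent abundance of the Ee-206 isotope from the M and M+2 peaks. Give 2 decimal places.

63.16%

Let p = fractional abundance of Ee-206. I(M+2)/I(M) = [C(4,1)·p^3·(1−p)] / p^4 = 4·(1−p)/p = 100.00/42.86 = 2.3332
(1−p)/p = 2.3332/4 = 0.5833  ⇒  p = 1/(1 + 0.5833) = 0.6316
Ee-206: 63.16%, Ee-208: 36.84%.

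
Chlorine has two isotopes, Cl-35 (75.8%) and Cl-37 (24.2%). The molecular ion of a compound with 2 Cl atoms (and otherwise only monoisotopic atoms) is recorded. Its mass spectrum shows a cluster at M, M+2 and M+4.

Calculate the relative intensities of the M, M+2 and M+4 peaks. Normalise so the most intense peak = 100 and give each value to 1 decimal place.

The 2 Cl atoms are independent, so intensities follow the terms of (0.758 + 0.242)^2.
P(M) = 0.758^2 = 0.574564
P(M+2) = 2 × 0.758^1 × 0.242^1 = 0.366872
P(M+4) = 0.242^2 = 0.058564
The M peak is largest (0.574564); scaling to 100 gives 100.0 : 63.9 : 10.2.

100.0 : 63.9 : 10.2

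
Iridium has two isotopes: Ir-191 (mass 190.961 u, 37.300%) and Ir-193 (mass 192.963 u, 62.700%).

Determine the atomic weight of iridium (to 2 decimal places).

The abundance-weighted mean is 0.37300 × 190.961 + 0.62700 × 192.963
= 71.2285 + 120.9878 = 192.2163 u

192.22 u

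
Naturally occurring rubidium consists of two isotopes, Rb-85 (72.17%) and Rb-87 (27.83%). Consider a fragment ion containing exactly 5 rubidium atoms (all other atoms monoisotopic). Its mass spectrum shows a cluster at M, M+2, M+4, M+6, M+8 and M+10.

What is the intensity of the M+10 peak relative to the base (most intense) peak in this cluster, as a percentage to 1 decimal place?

Term probabilities: M 0.1958, M+2 0.3775, M+4 0.2911, M+6 0.1123, M+8 0.0216, M+10 0.0017. Base peak = M+2.
P(M+2) = C(5,1) × 0.7217^4 × 0.2783^1 = 5 × 0.27128565 × 0.2783 = 0.377494 (base)
P(M+10) = C(5,5) × 0.7217^0 × 0.2783^5 = 1 × 1.0000 × 0.00166942 = 0.001669
Relative intensity = 0.001669 / 0.377494 × 100 = 0.4

0.4%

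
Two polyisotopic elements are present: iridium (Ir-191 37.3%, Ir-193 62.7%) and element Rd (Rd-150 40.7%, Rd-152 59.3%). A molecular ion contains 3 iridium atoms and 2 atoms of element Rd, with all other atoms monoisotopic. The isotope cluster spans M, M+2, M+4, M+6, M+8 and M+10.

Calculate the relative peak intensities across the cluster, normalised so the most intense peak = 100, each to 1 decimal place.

Iridium pattern (n=3): 0.05189512 : 0.26170165 : 0.43991135 : 0.24649188
Element Rd pattern (n=2): 0.165649 : 0.482702 : 0.351649
Convolve the two distributions (both contribute in 2-u steps):
  M: 0.05189512×0.165649 = 0.008596
  M+2: 0.05189512×0.482702 + 0.26170165×0.165649 = 0.068400
  M+4: 0.05189512×0.351649 + 0.26170165×0.482702 + 0.43991135×0.165649 = 0.217444
  M+6: 0.26170165×0.351649 + 0.43991135×0.482702 + 0.24649188×0.165649 = 0.345204
  M+8: 0.43991135×0.351649 + 0.24649188×0.482702 = 0.273677
  M+10: 0.24649188×0.351649 = 0.086679
Scale to base peak (0.345204) = 100: 2.5 : 19.8 : 63.0 : 100.0 : 79.3 : 25.1

2.5 : 19.8 : 63.0 : 100.0 : 79.3 : 25.1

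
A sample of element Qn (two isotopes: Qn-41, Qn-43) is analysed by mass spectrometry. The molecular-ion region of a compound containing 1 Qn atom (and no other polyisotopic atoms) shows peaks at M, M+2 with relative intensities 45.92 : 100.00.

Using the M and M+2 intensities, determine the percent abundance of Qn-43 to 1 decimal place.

68.5%

If p is the fraction of Qn that is Qn-41, then I(M+2)/I(M) = [C(1,1)·p^0·(1−p)] / p^1 = 1·(1−p)/p = 100.00/45.92 = 2.1777
(1−p)/p = 2.1777/1 = 2.1777  ⇒  p = 1/(1 + 2.1777) = 0.3147
Qn-41: 31.5%, Qn-43: 68.5%.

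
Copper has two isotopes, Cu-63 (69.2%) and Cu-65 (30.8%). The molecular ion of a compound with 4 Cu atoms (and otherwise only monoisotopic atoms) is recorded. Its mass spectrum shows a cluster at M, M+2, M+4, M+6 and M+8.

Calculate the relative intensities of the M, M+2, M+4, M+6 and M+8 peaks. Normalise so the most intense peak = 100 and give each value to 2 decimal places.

56.17 : 100.00 : 66.76 : 19.81 : 2.20

Expanding (0.692 + 0.308)^4:
P(M) = 0.692^4 = 0.229311
P(M+2) = 4 × 0.692^3 × 0.308^1 = 0.408253
P(M+4) = 6 × 0.692^2 × 0.308^2 = 0.272562
P(M+6) = 4 × 0.692^1 × 0.308^3 = 0.080876
P(M+8) = 0.308^4 = 0.008999
The M+2 peak is largest (0.408253); scaling to 100 gives 56.17 : 100.00 : 66.76 : 19.81 : 2.20.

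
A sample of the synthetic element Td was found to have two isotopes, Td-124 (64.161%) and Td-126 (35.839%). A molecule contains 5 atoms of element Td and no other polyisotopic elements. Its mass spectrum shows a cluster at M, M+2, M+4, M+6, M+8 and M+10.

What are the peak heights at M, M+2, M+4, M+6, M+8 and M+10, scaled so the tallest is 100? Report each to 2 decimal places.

32.05 : 89.51 : 100.00 : 55.86 : 15.60 : 1.74

The 5 Td atoms are independent, so intensities follow the terms of (0.64161 + 0.35839)^5.
P(M) = 0.64161^5 = 0.108732
P(M+2) = 5 × 0.64161^4 × 0.35839^1 = 0.303676
P(M+4) = 10 × 0.64161^3 × 0.35839^2 = 0.339254
P(M+6) = 10 × 0.64161^2 × 0.35839^3 = 0.189500
P(M+8) = 5 × 0.64161^1 × 0.35839^4 = 0.052925
P(M+10) = 0.35839^5 = 0.005913
The M+4 peak is largest (0.339254); scaling to 100 gives 32.05 : 89.51 : 100.00 : 55.86 : 15.60 : 1.74.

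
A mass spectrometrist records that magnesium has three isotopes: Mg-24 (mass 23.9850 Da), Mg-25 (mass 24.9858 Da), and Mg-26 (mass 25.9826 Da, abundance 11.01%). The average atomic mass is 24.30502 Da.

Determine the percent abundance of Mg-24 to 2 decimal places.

78.99%

Let x and y be the fractions of Mg-24 and Mg-25. Then x + y = 1 − 0.1101 = 0.8899 and 23.9850x + 24.9858y = 24.30502 − 0.1101×25.9826 = 21.44433574.
Substituting: 23.9850x + 24.9858(0.8899 − x) = 21.44433574
(23.9850 − 24.9858)x = -0.79052768  ⇒  x = 0.78990, y = 0.10000
Mg-24: 78.99%, Mg-25: 10.00%.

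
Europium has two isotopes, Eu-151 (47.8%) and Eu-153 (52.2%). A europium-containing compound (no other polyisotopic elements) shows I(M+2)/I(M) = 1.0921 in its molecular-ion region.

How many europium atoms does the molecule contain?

1

With n Eu atoms, P(M+2)/P(M) = C(n,1)·p^(n−1)q / p^n = n·q/p = n · 0.522/0.478.
n = 1.0921 × 0.478/0.522 = 1.00 ≈ 1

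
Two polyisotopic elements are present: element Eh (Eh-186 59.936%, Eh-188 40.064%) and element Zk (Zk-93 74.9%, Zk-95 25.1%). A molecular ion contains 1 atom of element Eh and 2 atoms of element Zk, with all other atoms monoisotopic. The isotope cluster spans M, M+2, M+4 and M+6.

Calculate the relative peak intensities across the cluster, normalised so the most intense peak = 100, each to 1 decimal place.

74.7 : 100.0 : 41.9 : 5.6

Element Eh pattern (n=1): 0.59936 : 0.40064
Element Zk pattern (n=2): 0.561001 : 0.375998 : 0.063001
Convolve the two distributions (both contribute in 2-u steps):
  M: 0.59936×0.561001 = 0.336242
  M+2: 0.59936×0.375998 + 0.40064×0.561001 = 0.450118
  M+4: 0.59936×0.063001 + 0.40064×0.375998 = 0.188400
  M+6: 0.40064×0.063001 = 0.025241
Scale to base peak (0.450118) = 100: 74.7 : 100.0 : 41.9 : 5.6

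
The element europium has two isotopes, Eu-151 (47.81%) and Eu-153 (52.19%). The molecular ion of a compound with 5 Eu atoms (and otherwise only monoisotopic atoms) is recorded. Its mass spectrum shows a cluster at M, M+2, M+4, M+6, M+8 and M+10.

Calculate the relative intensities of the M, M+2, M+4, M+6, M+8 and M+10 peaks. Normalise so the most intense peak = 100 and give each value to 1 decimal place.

7.7 : 42.0 : 91.6 : 100.0 : 54.6 : 11.9

Expanding (0.4781 + 0.5219)^5:
P(M) = 0.4781^5 = 0.024980
P(M+2) = 5 × 0.4781^4 × 0.5219^1 = 0.136343
P(M+4) = 10 × 0.4781^3 × 0.5219^2 = 0.297667
P(M+6) = 10 × 0.4781^2 × 0.5219^3 = 0.324937
P(M+8) = 5 × 0.4781^1 × 0.5219^4 = 0.177353
P(M+10) = 0.5219^5 = 0.038720
The M+6 peak is largest (0.324937); scaling to 100 gives 7.7 : 42.0 : 91.6 : 100.0 : 54.6 : 11.9.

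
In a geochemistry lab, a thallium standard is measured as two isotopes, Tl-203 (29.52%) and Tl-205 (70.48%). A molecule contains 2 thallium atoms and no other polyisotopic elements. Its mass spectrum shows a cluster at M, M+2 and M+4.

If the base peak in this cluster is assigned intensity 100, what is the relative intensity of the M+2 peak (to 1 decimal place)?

(0.2952 + 0.7048)^2 gives M 0.0871, M+2 0.4161, M+4 0.4967; the largest is M+4.
P(M+4) = C(2,2) × 0.2952^0 × 0.7048^2 = 1 × 1.0000 × 0.49674304 = 0.496743 (base)
P(M+2) = C(2,1) × 0.2952^1 × 0.7048^1 = 2 × 0.2952 × 0.7048 = 0.416114
Relative intensity = 0.416114 / 0.496743 × 100 = 83.8

83.8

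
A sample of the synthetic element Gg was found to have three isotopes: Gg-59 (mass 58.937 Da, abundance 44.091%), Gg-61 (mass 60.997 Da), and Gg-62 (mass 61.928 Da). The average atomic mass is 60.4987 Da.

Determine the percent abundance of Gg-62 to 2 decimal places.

The remaining 55.909% is split between Gg-61 (fraction x) and Gg-62 (fraction 0.55909 − x).
Substituting: 60.997x + 61.928(0.55909 − x) = 34.51278733
(60.997 − 61.928)x = -0.11053819  ⇒  x = 0.11873, y = 0.44036
Gg-61: 11.87%, Gg-62: 44.04%.

44.04%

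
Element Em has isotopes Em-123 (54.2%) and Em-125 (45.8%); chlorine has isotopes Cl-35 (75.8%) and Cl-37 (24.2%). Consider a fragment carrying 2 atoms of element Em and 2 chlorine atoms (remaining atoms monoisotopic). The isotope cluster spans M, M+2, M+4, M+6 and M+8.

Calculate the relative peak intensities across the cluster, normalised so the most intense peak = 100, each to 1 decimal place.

Element Em pattern (n=2): 0.293764 : 0.496472 : 0.209764
Chlorine pattern (n=2): 0.574564 : 0.366872 : 0.058564
Convolve the two distributions (both contribute in 2-u steps):
  M: 0.293764×0.574564 = 0.168786
  M+2: 0.293764×0.366872 + 0.496472×0.574564 = 0.393029
  M+4: 0.293764×0.058564 + 0.496472×0.366872 + 0.209764×0.574564 = 0.319869
  M+6: 0.496472×0.058564 + 0.209764×0.366872 = 0.106032
  M+8: 0.209764×0.058564 = 0.012285
Scale to base peak (0.393029) = 100: 42.9 : 100.0 : 81.4 : 27.0 : 3.1

42.9 : 100.0 : 81.4 : 27.0 : 3.1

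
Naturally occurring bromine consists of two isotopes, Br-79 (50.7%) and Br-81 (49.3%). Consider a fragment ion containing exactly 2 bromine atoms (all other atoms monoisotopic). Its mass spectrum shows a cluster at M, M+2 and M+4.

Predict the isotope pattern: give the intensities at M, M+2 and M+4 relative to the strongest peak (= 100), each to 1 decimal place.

Expanding (0.507 + 0.493)^2:
P(M) = 0.507^2 = 0.257049
P(M+2) = 2 × 0.507^1 × 0.493^1 = 0.499902
P(M+4) = 0.493^2 = 0.243049
The M+2 peak is largest (0.499902); scaling to 100 gives 51.4 : 100.0 : 48.6.

51.4 : 100.0 : 48.6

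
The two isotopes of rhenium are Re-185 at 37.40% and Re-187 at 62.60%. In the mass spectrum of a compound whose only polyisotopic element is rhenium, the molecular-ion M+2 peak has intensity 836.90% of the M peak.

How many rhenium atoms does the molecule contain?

5

The M+2/M ratio from n Re atoms is n · q/p = n · 0.6260/0.3740.
n = 8.3690 × 0.3740/0.6260 = 5.00 ≈ 5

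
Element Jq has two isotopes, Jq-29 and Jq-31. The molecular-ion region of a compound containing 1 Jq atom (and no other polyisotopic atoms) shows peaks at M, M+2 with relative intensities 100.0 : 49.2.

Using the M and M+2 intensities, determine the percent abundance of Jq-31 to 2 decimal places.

Write p for the Jq-29 fraction. I(M+2)/I(M) = [C(1,1)·p^0·(1−p)] / p^1 = 1·(1−p)/p = 49.2/100.0 = 0.4920
(1−p)/p = 0.4920/1 = 0.4920  ⇒  p = 1/(1 + 0.4920) = 0.6702
Jq-29: 67.02%, Jq-31: 32.98%.

32.98%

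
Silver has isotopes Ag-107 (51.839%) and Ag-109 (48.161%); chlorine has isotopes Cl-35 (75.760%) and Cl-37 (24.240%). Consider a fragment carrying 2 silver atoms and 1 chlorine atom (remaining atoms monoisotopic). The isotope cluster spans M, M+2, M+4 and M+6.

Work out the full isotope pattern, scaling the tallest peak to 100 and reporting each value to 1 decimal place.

45.9 : 100.0 : 66.9 : 12.7

Silver pattern (n=2): 0.26872819 : 0.49932362 : 0.23194819
Chlorine pattern (n=1): 0.7576 : 0.2424
Convolve the two distributions (both contribute in 2-u steps):
  M: 0.26872819×0.7576 = 0.203588
  M+2: 0.26872819×0.2424 + 0.49932362×0.7576 = 0.443427
  M+4: 0.49932362×0.2424 + 0.23194819×0.7576 = 0.296760
  M+6: 0.23194819×0.2424 = 0.056224
Scale to base peak (0.443427) = 100: 45.9 : 100.0 : 66.9 : 12.7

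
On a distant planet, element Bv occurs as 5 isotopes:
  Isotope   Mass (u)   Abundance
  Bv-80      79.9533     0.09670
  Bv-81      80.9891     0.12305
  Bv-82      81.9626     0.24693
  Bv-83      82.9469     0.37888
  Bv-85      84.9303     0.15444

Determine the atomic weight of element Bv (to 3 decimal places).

Average mass = Σ (abundance × isotope mass) = 0.09670 × 79.9533 + 0.12305 × 80.9891 + 0.24693 × 81.9626 + 0.37888 × 82.9469 + 0.15444 × 84.9303
= 7.73148 + 9.96571 + 20.23902 + 31.42692 + 13.11664 = 82.47977 u

82.480 u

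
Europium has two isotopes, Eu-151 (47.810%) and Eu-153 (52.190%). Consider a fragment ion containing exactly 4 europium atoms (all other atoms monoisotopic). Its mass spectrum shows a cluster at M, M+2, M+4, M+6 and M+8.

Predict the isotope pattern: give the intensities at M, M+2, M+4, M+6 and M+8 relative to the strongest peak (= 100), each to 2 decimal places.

The 4 Eu atoms are independent, so intensities follow the terms of (0.47810 + 0.52190)^4.
P(M) = 0.47810^4 = 0.052249
P(M+2) = 4 × 0.47810^3 × 0.52190^1 = 0.228141
P(M+4) = 6 × 0.47810^2 × 0.52190^2 = 0.373563
P(M+6) = 4 × 0.47810^1 × 0.52190^3 = 0.271857
P(M+8) = 0.52190^4 = 0.074191
The M+4 peak is largest (0.373563); scaling to 100 gives 13.99 : 61.07 : 100.00 : 72.77 : 19.86.

13.99 : 61.07 : 100.00 : 72.77 : 19.86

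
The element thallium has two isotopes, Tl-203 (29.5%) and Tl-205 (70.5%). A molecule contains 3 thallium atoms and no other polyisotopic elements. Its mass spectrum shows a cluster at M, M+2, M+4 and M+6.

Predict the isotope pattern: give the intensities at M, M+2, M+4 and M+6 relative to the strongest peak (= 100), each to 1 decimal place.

5.8 : 41.8 : 100.0 : 79.7

The 3 Tl atoms are independent, so intensities follow the terms of (0.295 + 0.705)^3.
P(M) = 0.295^3 = 0.025672
P(M+2) = 3 × 0.295^2 × 0.705^1 = 0.184058
P(M+4) = 3 × 0.295^1 × 0.705^2 = 0.439867
P(M+6) = 0.705^3 = 0.350403
The M+4 peak is largest (0.439867); scaling to 100 gives 5.8 : 41.8 : 100.0 : 79.7.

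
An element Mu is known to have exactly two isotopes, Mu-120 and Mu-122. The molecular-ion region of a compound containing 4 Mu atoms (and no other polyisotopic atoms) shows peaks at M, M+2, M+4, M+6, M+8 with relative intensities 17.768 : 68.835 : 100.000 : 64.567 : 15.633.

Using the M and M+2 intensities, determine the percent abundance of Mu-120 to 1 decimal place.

Let p = fractional abundance of Mu-120. I(M+2)/I(M) = [C(4,1)·p^3·(1−p)] / p^4 = 4·(1−p)/p = 68.835/17.768 = 3.8741
(1−p)/p = 3.8741/4 = 0.9685  ⇒  p = 1/(1 + 0.9685) = 0.5080
Mu-120: 50.8%, Mu-122: 49.2%.

50.8%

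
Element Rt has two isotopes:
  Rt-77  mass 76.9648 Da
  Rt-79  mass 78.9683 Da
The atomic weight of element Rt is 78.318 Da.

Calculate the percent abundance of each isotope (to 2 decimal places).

Writing the weighted mean with unknown fraction x of Rt-77:
76.9648·x + 78.9683·(1 − x) = 78.318
(76.9648 − 78.9683)·x = 78.318 − 78.9683
x = -0.6503 / -2.0035 = 0.32458 → 32.46% Rt-77, 67.54% Rt-79.

Rt-77: 32.46%, Rt-79: 67.54%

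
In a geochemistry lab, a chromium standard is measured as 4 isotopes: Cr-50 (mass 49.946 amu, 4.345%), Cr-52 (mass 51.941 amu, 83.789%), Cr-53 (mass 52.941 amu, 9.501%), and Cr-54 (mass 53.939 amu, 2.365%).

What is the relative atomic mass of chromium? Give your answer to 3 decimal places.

51.997 amu

Weight each isotope mass by its fractional abundance: 0.04345 × 49.946 + 0.83789 × 51.941 + 0.09501 × 52.941 + 0.02365 × 53.939
= 2.1702 + 43.5208 + 5.0299 + 1.2757 = 51.9966 amu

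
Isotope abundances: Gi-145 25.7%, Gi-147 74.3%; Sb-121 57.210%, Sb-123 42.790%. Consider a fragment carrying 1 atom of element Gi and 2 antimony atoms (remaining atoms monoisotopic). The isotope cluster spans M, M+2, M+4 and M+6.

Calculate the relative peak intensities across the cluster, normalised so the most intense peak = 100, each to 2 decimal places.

20.47 : 89.82 : 100.00 : 33.11

Element Gi pattern (n=1): 0.2570 : 0.7430
Antimony pattern (n=2): 0.32729841 : 0.48960318 : 0.18309841
Convolve the two distributions (both contribute in 2-u steps):
  M: 0.2570×0.32729841 = 0.084116
  M+2: 0.2570×0.48960318 + 0.7430×0.32729841 = 0.369011
  M+4: 0.2570×0.18309841 + 0.7430×0.48960318 = 0.410831
  M+6: 0.7430×0.18309841 = 0.136042
Scale to base peak (0.410831) = 100: 20.47 : 89.82 : 100.00 : 33.11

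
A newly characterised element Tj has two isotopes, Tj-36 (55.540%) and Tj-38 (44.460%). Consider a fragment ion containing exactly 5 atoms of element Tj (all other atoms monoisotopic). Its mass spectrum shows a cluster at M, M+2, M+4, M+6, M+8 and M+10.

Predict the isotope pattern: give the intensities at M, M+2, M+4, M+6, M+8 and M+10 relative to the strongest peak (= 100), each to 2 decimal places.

15.61 : 62.46 : 100.00 : 80.05 : 32.04 : 5.13

The 5 Tj atoms are independent, so intensities follow the terms of (0.55540 + 0.44460)^5.
P(M) = 0.55540^5 = 0.052848
P(M+2) = 5 × 0.55540^4 × 0.44460^1 = 0.211526
P(M+4) = 10 × 0.55540^3 × 0.44460^2 = 0.338654
P(M+6) = 10 × 0.55540^2 × 0.44460^3 = 0.271094
P(M+8) = 5 × 0.55540^1 × 0.44460^4 = 0.108506
P(M+10) = 0.44460^5 = 0.017372
The M+4 peak is largest (0.338654); scaling to 100 gives 15.61 : 62.46 : 100.00 : 80.05 : 32.04 : 5.13.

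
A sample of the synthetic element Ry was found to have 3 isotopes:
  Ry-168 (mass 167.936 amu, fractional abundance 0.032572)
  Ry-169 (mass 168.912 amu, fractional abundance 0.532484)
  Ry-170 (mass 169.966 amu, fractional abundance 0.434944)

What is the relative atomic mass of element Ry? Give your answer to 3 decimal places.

169.339 amu

Average mass = Σ (abundance × isotope mass) = 0.032572 × 167.936 + 0.532484 × 168.912 + 0.434944 × 169.966
= 5.4700 + 89.9429 + 73.9257 = 169.3386 amu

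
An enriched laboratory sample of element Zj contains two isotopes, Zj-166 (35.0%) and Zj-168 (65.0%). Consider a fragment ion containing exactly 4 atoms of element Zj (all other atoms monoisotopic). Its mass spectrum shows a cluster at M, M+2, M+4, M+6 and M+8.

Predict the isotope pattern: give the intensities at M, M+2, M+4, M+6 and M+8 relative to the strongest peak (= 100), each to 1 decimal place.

Each Zj atom is independently Zj-166 (p = 0.350) or Zj-168 (q = 0.650); the cluster is the binomial expansion (p + q)^4.
P(M) = 0.350^4 = 0.015006
P(M+2) = 4 × 0.350^3 × 0.650^1 = 0.111475
P(M+4) = 6 × 0.350^2 × 0.650^2 = 0.310537
P(M+6) = 4 × 0.350^1 × 0.650^3 = 0.384475
P(M+8) = 0.650^4 = 0.178506
The M+6 peak is largest (0.384475); scaling to 100 gives 3.9 : 29.0 : 80.8 : 100.0 : 46.4.

3.9 : 29.0 : 80.8 : 100.0 : 46.4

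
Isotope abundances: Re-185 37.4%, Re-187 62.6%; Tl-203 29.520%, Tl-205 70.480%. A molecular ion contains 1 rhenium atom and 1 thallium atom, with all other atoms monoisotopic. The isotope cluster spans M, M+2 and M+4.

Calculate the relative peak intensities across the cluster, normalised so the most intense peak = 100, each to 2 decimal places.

Rhenium pattern (n=1): 0.3740 : 0.6260
Thallium pattern (n=1): 0.2952 : 0.7048
Convolve the two distributions (both contribute in 2-u steps):
  M: 0.3740×0.2952 = 0.110405
  M+2: 0.3740×0.7048 + 0.6260×0.2952 = 0.448390
  M+4: 0.6260×0.7048 = 0.441205
Scale to base peak (0.448390) = 100: 24.62 : 100.00 : 98.40

24.62 : 100.00 : 98.40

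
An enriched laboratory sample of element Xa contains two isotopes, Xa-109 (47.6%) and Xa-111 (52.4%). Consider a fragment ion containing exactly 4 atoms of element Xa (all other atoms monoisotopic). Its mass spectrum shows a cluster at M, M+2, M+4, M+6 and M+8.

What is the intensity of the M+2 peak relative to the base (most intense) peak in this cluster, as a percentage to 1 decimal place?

60.6%

(0.476 + 0.524)^4 gives M 0.0513, M+2 0.2261, M+4 0.3733, M+6 0.2739, M+8 0.0754; the largest is M+4.
P(M+4) = C(4,2) × 0.476^2 × 0.524^2 = 6 × 0.226576 × 0.274576 = 0.373274 (base)
P(M+2) = C(4,1) × 0.476^3 × 0.524^1 = 4 × 0.10785018 × 0.5240 = 0.226054
Relative intensity = 0.226054 / 0.373274 × 100 = 60.6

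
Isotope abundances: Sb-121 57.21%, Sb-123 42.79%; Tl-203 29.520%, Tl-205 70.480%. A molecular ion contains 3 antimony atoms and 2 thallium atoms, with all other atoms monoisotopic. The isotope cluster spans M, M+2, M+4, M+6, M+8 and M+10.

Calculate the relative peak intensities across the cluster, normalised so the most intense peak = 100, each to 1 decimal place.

4.7 : 33.1 : 85.3 : 100.0 : 54.5 : 11.2

Antimony pattern (n=3): 0.18724742 : 0.42015297 : 0.3142518 : 0.07834781
Thallium pattern (n=2): 0.08714304 : 0.41611392 : 0.49674304
Convolve the two distributions (both contribute in 2-u steps):
  M: 0.18724742×0.08714304 = 0.016317
  M+2: 0.18724742×0.41611392 + 0.42015297×0.08714304 = 0.114530
  M+4: 0.18724742×0.49674304 + 0.42015297×0.41611392 + 0.3142518×0.08714304 = 0.295230
  M+6: 0.42015297×0.49674304 + 0.3142518×0.41611392 + 0.07834781×0.08714304 = 0.346300
  M+8: 0.3142518×0.49674304 + 0.07834781×0.41611392 = 0.188704
  M+10: 0.07834781×0.49674304 = 0.038919
Scale to base peak (0.346300) = 100: 4.7 : 33.1 : 85.3 : 100.0 : 54.5 : 11.2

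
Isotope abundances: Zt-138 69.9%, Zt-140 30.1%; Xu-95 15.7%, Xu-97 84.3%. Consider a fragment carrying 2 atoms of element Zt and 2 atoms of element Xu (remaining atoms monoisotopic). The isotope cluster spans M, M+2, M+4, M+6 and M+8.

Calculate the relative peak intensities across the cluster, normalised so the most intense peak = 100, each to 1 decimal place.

Element Zt pattern (n=2): 0.488601 : 0.420798 : 0.090601
Element Xu pattern (n=2): 0.024649 : 0.264702 : 0.710649
Convolve the two distributions (both contribute in 2-u steps):
  M: 0.488601×0.024649 = 0.012044
  M+2: 0.488601×0.264702 + 0.420798×0.024649 = 0.139706
  M+4: 0.488601×0.710649 + 0.420798×0.264702 + 0.090601×0.024649 = 0.460843
  M+6: 0.420798×0.710649 + 0.090601×0.264702 = 0.323022
  M+8: 0.090601×0.710649 = 0.064386
Scale to base peak (0.460843) = 100: 2.6 : 30.3 : 100.0 : 70.1 : 14.0

2.6 : 30.3 : 100.0 : 70.1 : 14.0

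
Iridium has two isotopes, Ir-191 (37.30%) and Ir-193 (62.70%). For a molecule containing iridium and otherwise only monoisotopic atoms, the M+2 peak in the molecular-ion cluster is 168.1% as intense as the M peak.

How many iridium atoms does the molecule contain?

For n independent Ir atoms, I(M+2)/I(M) = n · (abundance Ir-193) / (abundance Ir-191) = n · 0.6270/0.3730.
n = 1.681 × 0.3730/0.6270 = 1.00 ≈ 1

1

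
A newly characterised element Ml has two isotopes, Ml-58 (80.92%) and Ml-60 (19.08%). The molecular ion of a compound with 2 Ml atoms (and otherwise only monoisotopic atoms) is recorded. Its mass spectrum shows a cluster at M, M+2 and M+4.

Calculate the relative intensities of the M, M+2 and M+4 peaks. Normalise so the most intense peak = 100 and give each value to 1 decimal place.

100.0 : 47.2 : 5.6

Expanding (0.8092 + 0.1908)^2:
P(M) = 0.8092^2 = 0.654805
P(M+2) = 2 × 0.8092^1 × 0.1908^1 = 0.308791
P(M+4) = 0.1908^2 = 0.036405
The M peak is largest (0.654805); scaling to 100 gives 100.0 : 47.2 : 5.6.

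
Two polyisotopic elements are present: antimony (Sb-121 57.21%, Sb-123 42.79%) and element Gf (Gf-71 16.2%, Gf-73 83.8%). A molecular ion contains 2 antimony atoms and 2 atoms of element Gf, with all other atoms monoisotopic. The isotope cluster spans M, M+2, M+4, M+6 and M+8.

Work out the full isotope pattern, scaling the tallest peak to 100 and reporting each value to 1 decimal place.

Antimony pattern (n=2): 0.32729841 : 0.48960318 : 0.18309841
Element Gf pattern (n=2): 0.026244 : 0.271512 : 0.702244
Convolve the two distributions (both contribute in 2-u steps):
  M: 0.32729841×0.026244 = 0.008590
  M+2: 0.32729841×0.271512 + 0.48960318×0.026244 = 0.101715
  M+4: 0.32729841×0.702244 + 0.48960318×0.271512 + 0.18309841×0.026244 = 0.367582
  M+6: 0.48960318×0.702244 + 0.18309841×0.271512 = 0.393534
  M+8: 0.18309841×0.702244 = 0.128580
Scale to base peak (0.393534) = 100: 2.2 : 25.8 : 93.4 : 100.0 : 32.7

2.2 : 25.8 : 93.4 : 100.0 : 32.7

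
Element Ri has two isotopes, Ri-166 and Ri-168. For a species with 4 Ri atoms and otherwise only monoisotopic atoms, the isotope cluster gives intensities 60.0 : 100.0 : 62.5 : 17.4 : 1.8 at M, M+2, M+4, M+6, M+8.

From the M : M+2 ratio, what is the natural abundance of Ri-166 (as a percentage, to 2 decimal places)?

Let p = fractional abundance of Ri-166. I(M+2)/I(M) = [C(4,1)·p^3·(1−p)] / p^4 = 4·(1−p)/p = 100.0/60.0 = 1.6667
(1−p)/p = 1.6667/4 = 0.4167  ⇒  p = 1/(1 + 0.4167) = 0.7059
Ri-166: 70.59%, Ri-168: 29.41%.

70.59%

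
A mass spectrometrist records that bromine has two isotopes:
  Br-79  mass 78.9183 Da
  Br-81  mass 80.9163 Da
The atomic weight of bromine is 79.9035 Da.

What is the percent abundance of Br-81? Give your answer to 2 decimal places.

49.31%

Writing the weighted mean with unknown fraction x of Br-79:
78.9183·x + 80.9163·(1 − x) = 79.9035
(78.9183 − 80.9163)·x = 79.9035 − 80.9163
x = -1.0128 / -1.9980 = 0.50691 → 50.69% Br-79, 49.31% Br-81.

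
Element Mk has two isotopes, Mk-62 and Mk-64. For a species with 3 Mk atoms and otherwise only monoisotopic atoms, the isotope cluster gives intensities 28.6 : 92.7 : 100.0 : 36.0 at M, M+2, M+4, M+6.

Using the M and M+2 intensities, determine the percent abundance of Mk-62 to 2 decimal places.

48.07%

Let p = fractional abundance of Mk-62. I(M+2)/I(M) = [C(3,1)·p^2·(1−p)] / p^3 = 3·(1−p)/p = 92.7/28.6 = 3.2413
(1−p)/p = 3.2413/3 = 1.0804  ⇒  p = 1/(1 + 1.0804) = 0.4807
Mk-62: 48.07%, Mk-64: 51.93%.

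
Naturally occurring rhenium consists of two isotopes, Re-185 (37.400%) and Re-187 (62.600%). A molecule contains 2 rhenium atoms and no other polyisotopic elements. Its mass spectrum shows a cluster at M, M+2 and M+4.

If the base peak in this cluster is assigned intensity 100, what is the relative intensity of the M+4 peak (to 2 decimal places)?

83.69

Binomial terms of (0.37400 + 0.62600)^2: M 0.1399, M+2 0.4682, M+4 0.3919 → M+2 is the base peak.
P(M+2) = C(2,1) × 0.37400^1 × 0.62600^1 = 2 × 0.3740 × 0.6260 = 0.468248 (base)
P(M+4) = C(2,2) × 0.37400^0 × 0.62600^2 = 1 × 1.0000 × 0.391876 = 0.391876
Relative intensity = 0.391876 / 0.468248 × 100 = 83.69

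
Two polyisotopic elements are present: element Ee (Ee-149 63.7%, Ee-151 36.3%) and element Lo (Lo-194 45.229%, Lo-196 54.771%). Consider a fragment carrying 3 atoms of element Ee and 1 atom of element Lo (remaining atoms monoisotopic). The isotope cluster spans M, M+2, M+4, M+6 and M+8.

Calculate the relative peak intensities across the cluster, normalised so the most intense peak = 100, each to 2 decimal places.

Element Ee pattern (n=3): 0.25847485 : 0.44188244 : 0.25181056 : 0.04783215
Element Lo pattern (n=1): 0.45229 : 0.54771
Convolve the two distributions (both contribute in 2-u steps):
  M: 0.25847485×0.45229 = 0.116906
  M+2: 0.25847485×0.54771 + 0.44188244×0.45229 = 0.341428
  M+4: 0.44188244×0.54771 + 0.25181056×0.45229 = 0.355915
  M+6: 0.25181056×0.54771 + 0.04783215×0.45229 = 0.159553
  M+8: 0.04783215×0.54771 = 0.026198
Scale to base peak (0.355915) = 100: 32.85 : 95.93 : 100.00 : 44.83 : 7.36

32.85 : 95.93 : 100.00 : 44.83 : 7.36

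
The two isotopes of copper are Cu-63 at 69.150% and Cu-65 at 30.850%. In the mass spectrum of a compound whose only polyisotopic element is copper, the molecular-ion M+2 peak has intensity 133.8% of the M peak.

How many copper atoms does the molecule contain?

The M+2/M ratio from n Cu atoms is n · q/p = n · 0.30850/0.69150.
n = 1.338 × 0.69150/0.30850 = 3.00 ≈ 3

3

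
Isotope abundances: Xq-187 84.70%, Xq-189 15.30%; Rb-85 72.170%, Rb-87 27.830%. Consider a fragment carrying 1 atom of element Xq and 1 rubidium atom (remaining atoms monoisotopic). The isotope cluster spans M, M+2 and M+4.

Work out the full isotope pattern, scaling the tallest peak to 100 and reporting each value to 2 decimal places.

100.00 : 56.63 : 6.97

Element Xq pattern (n=1): 0.8470 : 0.1530
Rubidium pattern (n=1): 0.7217 : 0.2783
Convolve the two distributions (both contribute in 2-u steps):
  M: 0.8470×0.7217 = 0.611280
  M+2: 0.8470×0.2783 + 0.1530×0.7217 = 0.346140
  M+4: 0.1530×0.2783 = 0.042580
Scale to base peak (0.611280) = 100: 100.00 : 56.63 : 6.97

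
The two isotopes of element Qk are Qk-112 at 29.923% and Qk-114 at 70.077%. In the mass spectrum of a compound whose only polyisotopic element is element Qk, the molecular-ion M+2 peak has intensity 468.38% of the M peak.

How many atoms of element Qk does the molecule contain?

2

For n independent Qk atoms, I(M+2)/I(M) = n · (abundance Qk-114) / (abundance Qk-112) = n · 0.70077/0.29923.
n = 4.6838 × 0.29923/0.70077 = 2.00 ≈ 2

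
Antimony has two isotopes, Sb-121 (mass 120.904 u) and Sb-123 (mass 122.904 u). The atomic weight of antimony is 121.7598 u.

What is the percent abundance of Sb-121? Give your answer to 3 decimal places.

57.210%

Let x be the fractional abundance of Sb-121; then Sb-123 has abundance 1 − x.
120.904·x + 122.904·(1 − x) = 121.7598
(120.904 − 122.904)·x = 121.7598 − 122.904
x = -1.1442 / -2.000 = 0.57210 → 57.210% Sb-121, 42.790% Sb-123.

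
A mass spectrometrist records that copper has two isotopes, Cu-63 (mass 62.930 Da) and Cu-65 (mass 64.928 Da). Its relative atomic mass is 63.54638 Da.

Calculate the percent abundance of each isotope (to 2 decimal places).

Cu-63: 69.15%, Cu-65: 30.85%

With x = fraction of Cu-63 (so Cu-65 is 1 − x):
62.930·x + 64.928·(1 − x) = 63.54638
(62.930 − 64.928)·x = 63.54638 − 64.928
x = -1.38162 / -1.998 = 0.69150 → 69.15% Cu-63, 30.85% Cu-65.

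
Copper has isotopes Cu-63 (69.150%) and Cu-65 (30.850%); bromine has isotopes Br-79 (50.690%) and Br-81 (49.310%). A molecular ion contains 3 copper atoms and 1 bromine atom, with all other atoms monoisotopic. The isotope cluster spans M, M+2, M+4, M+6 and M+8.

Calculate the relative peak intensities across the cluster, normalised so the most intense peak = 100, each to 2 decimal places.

43.27 : 100.00 : 82.17 : 28.97 : 3.74

Copper pattern (n=3): 0.33065611 : 0.44254842 : 0.19743483 : 0.02936064
Bromine pattern (n=1): 0.5069 : 0.4931
Convolve the two distributions (both contribute in 2-u steps):
  M: 0.33065611×0.5069 = 0.167610
  M+2: 0.33065611×0.4931 + 0.44254842×0.5069 = 0.387374
  M+4: 0.44254842×0.4931 + 0.19743483×0.5069 = 0.318300
  M+6: 0.19743483×0.4931 + 0.02936064×0.5069 = 0.112238
  M+8: 0.02936064×0.4931 = 0.014478
Scale to base peak (0.387374) = 100: 43.27 : 100.00 : 82.17 : 28.97 : 3.74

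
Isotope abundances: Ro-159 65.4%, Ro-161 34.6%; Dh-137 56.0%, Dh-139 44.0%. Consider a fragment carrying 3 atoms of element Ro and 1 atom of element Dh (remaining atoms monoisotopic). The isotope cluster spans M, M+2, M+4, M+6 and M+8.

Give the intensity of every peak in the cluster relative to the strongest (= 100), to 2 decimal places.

Element Ro pattern (n=3): 0.27972626 : 0.44396921 : 0.23488279 : 0.04142174
Element Dh pattern (n=1): 0.5600 : 0.4400
Convolve the two distributions (both contribute in 2-u steps):
  M: 0.27972626×0.5600 = 0.156647
  M+2: 0.27972626×0.4400 + 0.44396921×0.5600 = 0.371702
  M+4: 0.44396921×0.4400 + 0.23488279×0.5600 = 0.326881
  M+6: 0.23488279×0.4400 + 0.04142174×0.5600 = 0.126545
  M+8: 0.04142174×0.4400 = 0.018226
Scale to base peak (0.371702) = 100: 42.14 : 100.00 : 87.94 : 34.04 : 4.90

42.14 : 100.00 : 87.94 : 34.04 : 4.90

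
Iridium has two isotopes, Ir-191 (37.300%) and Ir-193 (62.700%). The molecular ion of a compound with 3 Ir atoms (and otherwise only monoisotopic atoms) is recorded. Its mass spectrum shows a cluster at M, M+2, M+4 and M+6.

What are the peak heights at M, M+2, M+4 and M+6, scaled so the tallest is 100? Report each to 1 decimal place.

The 3 Ir atoms are independent, so intensities follow the terms of (0.37300 + 0.62700)^3.
P(M) = 0.37300^3 = 0.051895
P(M+2) = 3 × 0.37300^2 × 0.62700^1 = 0.261702
P(M+4) = 3 × 0.37300^1 × 0.62700^2 = 0.439911
P(M+6) = 0.62700^3 = 0.246492
The M+4 peak is largest (0.439911); scaling to 100 gives 11.8 : 59.5 : 100.0 : 56.0.

11.8 : 59.5 : 100.0 : 56.0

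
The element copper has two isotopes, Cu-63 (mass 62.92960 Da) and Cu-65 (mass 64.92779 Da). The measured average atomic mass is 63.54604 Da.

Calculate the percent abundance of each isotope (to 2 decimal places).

Cu-63: 69.15%, Cu-65: 30.85%

Let x be the fractional abundance of Cu-63; then Cu-65 has abundance 1 − x.
62.92960·x + 64.92779·(1 − x) = 63.54604
(62.92960 − 64.92779)·x = 63.54604 − 64.92779
x = -1.38175 / -1.99819 = 0.69150 → 69.15% Cu-63, 30.85% Cu-65.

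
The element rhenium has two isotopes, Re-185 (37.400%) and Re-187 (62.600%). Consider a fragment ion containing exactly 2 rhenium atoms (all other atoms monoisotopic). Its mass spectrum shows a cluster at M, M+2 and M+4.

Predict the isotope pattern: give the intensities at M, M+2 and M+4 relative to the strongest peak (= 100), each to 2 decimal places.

Expanding (0.37400 + 0.62600)^2:
P(M) = 0.37400^2 = 0.139876
P(M+2) = 2 × 0.37400^1 × 0.62600^1 = 0.468248
P(M+4) = 0.62600^2 = 0.391876
The M+2 peak is largest (0.468248); scaling to 100 gives 29.87 : 100.00 : 83.69.

29.87 : 100.00 : 83.69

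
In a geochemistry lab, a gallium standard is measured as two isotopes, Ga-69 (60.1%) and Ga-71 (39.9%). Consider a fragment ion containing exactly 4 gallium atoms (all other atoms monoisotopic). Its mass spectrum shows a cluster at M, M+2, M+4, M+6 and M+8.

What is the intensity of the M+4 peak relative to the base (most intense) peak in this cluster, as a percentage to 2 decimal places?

99.58%

Term probabilities: M 0.1305, M+2 0.3465, M+4 0.3450, M+6 0.1527, M+8 0.0253. Base peak = M+2.
P(M+2) = C(4,1) × 0.601^3 × 0.399^1 = 4 × 0.2170818 × 0.3990 = 0.346463 (base)
P(M+4) = C(4,2) × 0.601^2 × 0.399^2 = 6 × 0.361201 × 0.159201 = 0.345021
Relative intensity = 0.345021 / 0.346463 × 100 = 99.58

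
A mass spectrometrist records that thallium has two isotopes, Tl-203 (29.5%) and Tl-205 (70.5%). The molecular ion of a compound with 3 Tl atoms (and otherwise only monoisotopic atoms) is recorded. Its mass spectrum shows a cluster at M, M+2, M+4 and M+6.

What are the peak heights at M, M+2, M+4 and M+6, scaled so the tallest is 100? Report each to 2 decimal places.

5.84 : 41.84 : 100.00 : 79.66

Expanding (0.295 + 0.705)^3:
P(M) = 0.295^3 = 0.025672
P(M+2) = 3 × 0.295^2 × 0.705^1 = 0.184058
P(M+4) = 3 × 0.295^1 × 0.705^2 = 0.439867
P(M+6) = 0.705^3 = 0.350403
The M+4 peak is largest (0.439867); scaling to 100 gives 5.84 : 41.84 : 100.00 : 79.66.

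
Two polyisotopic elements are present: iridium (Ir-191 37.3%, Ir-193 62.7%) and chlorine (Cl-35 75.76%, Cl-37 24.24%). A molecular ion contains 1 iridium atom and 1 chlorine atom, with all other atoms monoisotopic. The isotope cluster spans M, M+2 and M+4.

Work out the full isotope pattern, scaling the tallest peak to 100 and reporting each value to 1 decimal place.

Iridium pattern (n=1): 0.3730 : 0.6270
Chlorine pattern (n=1): 0.7576 : 0.2424
Convolve the two distributions (both contribute in 2-u steps):
  M: 0.3730×0.7576 = 0.282585
  M+2: 0.3730×0.2424 + 0.6270×0.7576 = 0.565430
  M+4: 0.6270×0.2424 = 0.151985
Scale to base peak (0.565430) = 100: 50.0 : 100.0 : 26.9

50.0 : 100.0 : 26.9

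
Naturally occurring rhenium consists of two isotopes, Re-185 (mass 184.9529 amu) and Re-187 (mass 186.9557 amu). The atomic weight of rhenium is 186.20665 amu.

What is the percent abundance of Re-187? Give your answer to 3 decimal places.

62.600%

Let x be the fractional abundance of Re-185; then Re-187 has abundance 1 − x.
184.9529·x + 186.9557·(1 − x) = 186.20665
(184.9529 − 186.9557)·x = 186.20665 − 186.9557
x = -0.74905 / -2.0028 = 0.37400 → 37.400% Re-185, 62.600% Re-187.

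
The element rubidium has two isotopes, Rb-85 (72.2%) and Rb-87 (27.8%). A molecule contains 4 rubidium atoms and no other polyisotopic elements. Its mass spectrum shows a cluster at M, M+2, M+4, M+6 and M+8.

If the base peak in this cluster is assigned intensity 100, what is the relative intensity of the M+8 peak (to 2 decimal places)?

1.43

Term probabilities: M 0.2717, M+2 0.4185, M+4 0.2417, M+6 0.0620, M+8 0.0060. Base peak = M+2.
P(M+2) = C(4,1) × 0.722^3 × 0.278^1 = 4 × 0.37636705 × 0.2780 = 0.418520 (base)
P(M+8) = C(4,4) × 0.722^0 × 0.278^4 = 1 × 1.0000 × 0.00597282 = 0.005973
Relative intensity = 0.005973 / 0.418520 × 100 = 1.43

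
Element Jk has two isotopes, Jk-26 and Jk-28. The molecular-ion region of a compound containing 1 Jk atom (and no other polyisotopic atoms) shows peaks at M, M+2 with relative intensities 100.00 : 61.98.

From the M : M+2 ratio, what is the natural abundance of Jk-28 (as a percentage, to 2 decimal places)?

Let p = fractional abundance of Jk-26. I(M+2)/I(M) = [C(1,1)·p^0·(1−p)] / p^1 = 1·(1−p)/p = 61.98/100.00 = 0.6198
(1−p)/p = 0.6198/1 = 0.6198  ⇒  p = 1/(1 + 0.6198) = 0.6174
Jk-26: 61.74%, Jk-28: 38.26%.

38.26%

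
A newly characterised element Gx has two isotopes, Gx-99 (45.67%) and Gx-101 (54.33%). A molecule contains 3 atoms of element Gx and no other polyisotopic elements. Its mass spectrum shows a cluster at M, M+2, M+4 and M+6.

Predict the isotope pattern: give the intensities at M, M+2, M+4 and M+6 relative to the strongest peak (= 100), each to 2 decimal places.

23.55 : 84.06 : 100.00 : 39.65

Each Gx atom is independently Gx-99 (p = 0.4567) or Gx-101 (q = 0.5433); the cluster is the binomial expansion (p + q)^3.
P(M) = 0.4567^3 = 0.095256
P(M+2) = 3 × 0.4567^2 × 0.5433^1 = 0.339956
P(M+4) = 3 × 0.4567^1 × 0.5433^2 = 0.404419
P(M+6) = 0.5433^3 = 0.160369
The M+4 peak is largest (0.404419); scaling to 100 gives 23.55 : 84.06 : 100.00 : 39.65.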